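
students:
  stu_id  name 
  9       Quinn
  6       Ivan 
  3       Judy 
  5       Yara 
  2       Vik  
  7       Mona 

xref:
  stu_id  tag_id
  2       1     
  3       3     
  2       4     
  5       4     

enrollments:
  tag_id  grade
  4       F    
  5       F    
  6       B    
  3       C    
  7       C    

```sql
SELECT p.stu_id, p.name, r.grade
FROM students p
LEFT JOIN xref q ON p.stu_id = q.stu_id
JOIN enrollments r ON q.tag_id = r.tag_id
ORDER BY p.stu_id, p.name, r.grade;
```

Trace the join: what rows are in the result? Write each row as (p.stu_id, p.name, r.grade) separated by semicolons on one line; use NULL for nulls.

Step 1 — p LEFT JOIN q on stu_id → 7 row(s).
Then INNER JOIN `enrollments r` on tag_id: keep only rows whose q.tag_id appears in r.

(2, Vik, F); (3, Judy, C); (5, Yara, F)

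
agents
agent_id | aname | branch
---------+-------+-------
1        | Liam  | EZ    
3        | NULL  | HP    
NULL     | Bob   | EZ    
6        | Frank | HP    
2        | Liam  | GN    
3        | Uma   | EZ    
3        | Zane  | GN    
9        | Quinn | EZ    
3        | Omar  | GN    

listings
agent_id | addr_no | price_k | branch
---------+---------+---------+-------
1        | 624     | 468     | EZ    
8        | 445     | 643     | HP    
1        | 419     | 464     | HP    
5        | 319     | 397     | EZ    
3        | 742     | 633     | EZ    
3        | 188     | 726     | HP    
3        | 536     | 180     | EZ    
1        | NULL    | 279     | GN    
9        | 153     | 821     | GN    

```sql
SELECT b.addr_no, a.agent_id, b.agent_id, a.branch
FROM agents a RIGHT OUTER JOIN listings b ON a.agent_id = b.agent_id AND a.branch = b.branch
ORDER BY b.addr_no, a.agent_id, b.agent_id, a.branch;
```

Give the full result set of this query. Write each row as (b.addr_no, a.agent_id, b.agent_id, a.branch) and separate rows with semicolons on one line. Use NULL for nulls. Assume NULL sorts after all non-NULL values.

(153, NULL, 9, NULL); (188, 3, 3, HP); (319, NULL, 5, NULL); (419, NULL, 1, NULL); (445, NULL, 8, NULL); (536, 3, 3, EZ); (624, 1, 1, EZ); (742, 3, 3, EZ); (NULL, NULL, 1, NULL)

RIGHT JOIN keeps every row from `listings`; unmatched rows get NULL for `agents`'s columns.
Matching on a.agent_id = b.agent_id AND a.branch = b.branch. A NULL in a compared column never satisfies the condition.
Matched pairs: 4; unmatched b rows kept: 5.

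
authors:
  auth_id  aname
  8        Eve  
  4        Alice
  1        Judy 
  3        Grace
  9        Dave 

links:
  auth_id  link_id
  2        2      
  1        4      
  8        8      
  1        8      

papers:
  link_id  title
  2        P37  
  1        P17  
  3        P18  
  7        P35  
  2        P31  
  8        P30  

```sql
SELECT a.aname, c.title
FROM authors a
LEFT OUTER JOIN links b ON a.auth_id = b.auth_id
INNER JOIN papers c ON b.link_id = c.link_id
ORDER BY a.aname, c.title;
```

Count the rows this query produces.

Joins associate left-to-right: authors LEFT JOIN links on auth_id gives 6 intermediate row(s).
Then INNER JOIN `papers c` on link_id: keep only rows whose b.link_id appears in c.
Result: 2 row(s).

2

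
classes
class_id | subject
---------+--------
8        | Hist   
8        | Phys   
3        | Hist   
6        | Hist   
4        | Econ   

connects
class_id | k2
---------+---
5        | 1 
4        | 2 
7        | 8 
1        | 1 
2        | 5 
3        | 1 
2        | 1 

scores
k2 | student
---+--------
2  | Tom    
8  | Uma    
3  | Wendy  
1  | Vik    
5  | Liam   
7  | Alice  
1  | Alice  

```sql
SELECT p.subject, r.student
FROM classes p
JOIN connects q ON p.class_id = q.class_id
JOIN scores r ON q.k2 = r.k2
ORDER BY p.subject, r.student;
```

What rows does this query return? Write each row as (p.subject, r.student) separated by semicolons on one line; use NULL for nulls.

Step 1 — p INNER JOIN q on class_id → 2 row(s).
Then INNER JOIN `scores r` on k2: keep only rows whose q.k2 appears in r.

(Econ, Tom); (Hist, Alice); (Hist, Vik)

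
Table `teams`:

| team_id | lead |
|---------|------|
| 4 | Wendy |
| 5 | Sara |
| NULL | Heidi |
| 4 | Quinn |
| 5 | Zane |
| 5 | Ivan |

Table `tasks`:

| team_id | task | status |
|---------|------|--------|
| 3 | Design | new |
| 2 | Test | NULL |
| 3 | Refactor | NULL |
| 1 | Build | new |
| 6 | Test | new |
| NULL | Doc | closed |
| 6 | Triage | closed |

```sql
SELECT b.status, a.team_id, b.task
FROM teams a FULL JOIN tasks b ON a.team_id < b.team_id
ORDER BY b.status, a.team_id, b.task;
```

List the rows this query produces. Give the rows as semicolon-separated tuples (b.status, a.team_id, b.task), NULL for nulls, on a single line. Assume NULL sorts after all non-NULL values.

(closed, 4, Triage); (closed, 4, Triage); (closed, 5, Triage); (closed, 5, Triage); (closed, 5, Triage); (closed, NULL, Doc); (new, 4, Test); (new, 4, Test); (new, 5, Test); (new, 5, Test); (new, 5, Test); (new, NULL, Build); (new, NULL, Design); (NULL, NULL, Refactor); (NULL, NULL, Test); (NULL, NULL, NULL)

FULL OUTER JOIN keeps every row from both sides; unmatched rows get NULL for the other side's columns.
Matching on a.team_id < b.team_id. A NULL in a compared column never satisfies the condition.
- team_id=4: 2 matching b row(s), so 2 row(s) emitted.
- team_id=5: 2 matching b row(s), so 2 row(s) emitted.
- team_id=NULL: no b row matches, row kept with b columns NULL.
- team_id=4: 2 matching b row(s), so 2 row(s) emitted.
- team_id=5: 2 matching b row(s), so 2 row(s) emitted.
- team_id=5: 2 matching b row(s), so 2 row(s) emitted.
- 5 row(s) from b found no a partner → padded with NULL.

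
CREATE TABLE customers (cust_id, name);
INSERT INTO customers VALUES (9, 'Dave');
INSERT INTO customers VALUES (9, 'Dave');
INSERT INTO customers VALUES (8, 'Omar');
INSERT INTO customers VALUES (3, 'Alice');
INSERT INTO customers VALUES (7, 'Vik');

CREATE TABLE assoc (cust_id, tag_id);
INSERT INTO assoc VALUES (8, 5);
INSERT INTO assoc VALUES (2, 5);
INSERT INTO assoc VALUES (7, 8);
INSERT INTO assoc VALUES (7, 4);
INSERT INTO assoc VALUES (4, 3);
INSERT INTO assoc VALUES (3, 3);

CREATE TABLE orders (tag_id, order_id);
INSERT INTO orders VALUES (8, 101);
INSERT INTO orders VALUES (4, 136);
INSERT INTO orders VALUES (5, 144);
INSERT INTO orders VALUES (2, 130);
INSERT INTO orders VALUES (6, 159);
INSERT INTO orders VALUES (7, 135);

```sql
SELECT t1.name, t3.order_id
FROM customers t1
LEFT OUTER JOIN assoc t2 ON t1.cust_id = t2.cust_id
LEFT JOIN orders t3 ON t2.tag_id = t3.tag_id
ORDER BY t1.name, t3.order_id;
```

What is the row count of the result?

6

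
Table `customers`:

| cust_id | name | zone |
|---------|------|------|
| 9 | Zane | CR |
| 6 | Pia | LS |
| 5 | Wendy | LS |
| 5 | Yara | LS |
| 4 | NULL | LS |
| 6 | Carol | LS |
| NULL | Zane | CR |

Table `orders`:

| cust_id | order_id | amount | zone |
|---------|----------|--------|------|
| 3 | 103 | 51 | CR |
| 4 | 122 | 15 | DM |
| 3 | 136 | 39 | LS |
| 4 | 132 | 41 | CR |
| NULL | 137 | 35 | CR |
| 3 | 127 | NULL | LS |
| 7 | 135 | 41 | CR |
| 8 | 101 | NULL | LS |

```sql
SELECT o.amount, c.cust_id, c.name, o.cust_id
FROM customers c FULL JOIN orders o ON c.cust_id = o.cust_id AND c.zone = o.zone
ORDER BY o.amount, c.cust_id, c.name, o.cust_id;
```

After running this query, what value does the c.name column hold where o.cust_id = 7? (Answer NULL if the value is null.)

FULL OUTER JOIN keeps every row from both sides; unmatched rows get NULL for the other side's columns.
Matching on c.cust_id = o.cust_id AND c.zone = o.zone. A NULL in a compared column never satisfies the condition.
- c[0] cust_id=9, zone=CR → no match; kept with NULLs on the o side.
- c[1] cust_id=6, zone=LS → no match; kept with NULLs on the o side.
- c[2] cust_id=5, zone=LS → no match; kept with NULLs on the o side.
- c[3] cust_id=5, zone=LS → no match; kept with NULLs on the o side.
- c[4] cust_id=4, zone=LS → no match; kept with NULLs on the o side.
- c[5] cust_id=6, zone=LS → no match; kept with NULLs on the o side.
- c[6] cust_id=NULL, zone=CR → no match; kept with NULLs on the o side.
- 8 row(s) from o found no c partner → padded with NULL.

NULL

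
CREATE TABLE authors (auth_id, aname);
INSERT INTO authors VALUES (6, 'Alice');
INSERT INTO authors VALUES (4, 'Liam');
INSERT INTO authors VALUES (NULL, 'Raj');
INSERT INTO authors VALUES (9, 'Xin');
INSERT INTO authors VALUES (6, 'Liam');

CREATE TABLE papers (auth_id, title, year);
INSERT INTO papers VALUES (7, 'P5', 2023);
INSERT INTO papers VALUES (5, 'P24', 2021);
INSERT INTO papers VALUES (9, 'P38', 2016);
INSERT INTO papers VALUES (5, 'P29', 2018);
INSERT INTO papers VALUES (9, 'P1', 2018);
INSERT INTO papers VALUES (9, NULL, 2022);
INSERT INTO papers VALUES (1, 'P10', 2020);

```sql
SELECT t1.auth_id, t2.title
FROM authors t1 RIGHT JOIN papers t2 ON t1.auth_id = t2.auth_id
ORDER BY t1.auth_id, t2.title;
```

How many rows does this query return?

7

RIGHT JOIN keeps every row from `papers`; unmatched rows get NULL for `authors`'s columns.
Matching on t1.auth_id = t2.auth_id. A NULL in a compared column never satisfies the condition.
- auth_id=6: no matching t2 row.
- auth_id=4: no matching t2 row.
- auth_id=NULL: no matching t2 row.
- auth_id=9: 3 matching t2 row(s), so 3 row(s) emitted.
- auth_id=6: no matching t2 row.
- 4 t2 row(s) had no t1 match → kept, t1 columns NULL.
Total: 3 matched + 4 padded = 7 rows.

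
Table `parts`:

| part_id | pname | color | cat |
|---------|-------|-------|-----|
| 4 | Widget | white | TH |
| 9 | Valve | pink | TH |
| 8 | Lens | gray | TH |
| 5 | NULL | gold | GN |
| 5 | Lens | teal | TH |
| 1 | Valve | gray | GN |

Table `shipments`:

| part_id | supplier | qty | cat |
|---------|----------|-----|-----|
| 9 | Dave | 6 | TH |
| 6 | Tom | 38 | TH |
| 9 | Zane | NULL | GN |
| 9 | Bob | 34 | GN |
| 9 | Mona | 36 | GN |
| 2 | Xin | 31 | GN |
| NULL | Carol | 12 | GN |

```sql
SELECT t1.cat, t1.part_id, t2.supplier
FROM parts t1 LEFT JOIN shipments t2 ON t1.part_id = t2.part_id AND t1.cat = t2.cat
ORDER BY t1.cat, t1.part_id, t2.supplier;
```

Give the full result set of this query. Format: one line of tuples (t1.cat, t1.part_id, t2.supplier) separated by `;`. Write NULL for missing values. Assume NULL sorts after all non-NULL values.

LEFT JOIN keeps every row from `parts`; unmatched rows get NULL for `shipments`'s columns.
Matching on t1.part_id = t2.part_id AND t1.cat = t2.cat. A NULL in a compared column never satisfies the condition.
- t1 row (part_id=4, cat=TH): no match → kept, t2 columns NULL.
- t1 row (part_id=9, cat=TH): matches 1 t2 row(s) → 1 output row(s).
- t1 row (part_id=8, cat=TH): no match → kept, t2 columns NULL.
- t1 row (part_id=5, cat=GN): no match → kept, t2 columns NULL.
- t1 row (part_id=5, cat=TH): no match → kept, t2 columns NULL.
- t1 row (part_id=1, cat=GN): no match → kept, t2 columns NULL.
After projecting and ordering:
t1.cat | t1.part_id | t2.supplier
GN | 1 | NULL
GN | 5 | NULL
TH | 4 | NULL
TH | 5 | NULL
TH | 8 | NULL
TH | 9 | Dave

(GN, 1, NULL); (GN, 5, NULL); (TH, 4, NULL); (TH, 5, NULL); (TH, 8, NULL); (TH, 9, Dave)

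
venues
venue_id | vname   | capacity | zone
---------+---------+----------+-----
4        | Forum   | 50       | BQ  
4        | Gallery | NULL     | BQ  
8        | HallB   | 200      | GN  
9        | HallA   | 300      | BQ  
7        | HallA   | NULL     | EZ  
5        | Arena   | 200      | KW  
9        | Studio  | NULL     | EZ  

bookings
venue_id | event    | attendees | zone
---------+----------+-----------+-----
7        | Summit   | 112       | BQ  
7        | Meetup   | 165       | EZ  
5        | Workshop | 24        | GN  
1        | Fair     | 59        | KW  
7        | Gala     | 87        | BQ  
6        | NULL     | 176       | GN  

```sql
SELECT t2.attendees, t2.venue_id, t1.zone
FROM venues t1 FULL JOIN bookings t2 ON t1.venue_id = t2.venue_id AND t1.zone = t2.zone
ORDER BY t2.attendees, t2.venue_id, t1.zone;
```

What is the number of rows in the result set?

12

FULL OUTER JOIN keeps every row from both sides; unmatched rows get NULL for the other side's columns.
Matching on t1.venue_id = t2.venue_id AND t1.zone = t2.zone.
- venue_id=4, zone=BQ: no t2 row matches, row kept with t2 columns NULL.
- venue_id=4, zone=BQ: no t2 row matches, row kept with t2 columns NULL.
- venue_id=8, zone=GN: no t2 row matches, row kept with t2 columns NULL.
- venue_id=9, zone=BQ: no t2 row matches, row kept with t2 columns NULL.
- venue_id=7, zone=EZ: 1 matching t2 row(s), so 1 row(s) emitted.
- venue_id=5, zone=KW: no t2 row matches, row kept with t2 columns NULL.
- venue_id=9, zone=EZ: no t2 row matches, row kept with t2 columns NULL.
- plus 5 unmatched t2 row(s), each kept with NULL t1 columns.
Total: 1 matched + 11 padded = 12 rows.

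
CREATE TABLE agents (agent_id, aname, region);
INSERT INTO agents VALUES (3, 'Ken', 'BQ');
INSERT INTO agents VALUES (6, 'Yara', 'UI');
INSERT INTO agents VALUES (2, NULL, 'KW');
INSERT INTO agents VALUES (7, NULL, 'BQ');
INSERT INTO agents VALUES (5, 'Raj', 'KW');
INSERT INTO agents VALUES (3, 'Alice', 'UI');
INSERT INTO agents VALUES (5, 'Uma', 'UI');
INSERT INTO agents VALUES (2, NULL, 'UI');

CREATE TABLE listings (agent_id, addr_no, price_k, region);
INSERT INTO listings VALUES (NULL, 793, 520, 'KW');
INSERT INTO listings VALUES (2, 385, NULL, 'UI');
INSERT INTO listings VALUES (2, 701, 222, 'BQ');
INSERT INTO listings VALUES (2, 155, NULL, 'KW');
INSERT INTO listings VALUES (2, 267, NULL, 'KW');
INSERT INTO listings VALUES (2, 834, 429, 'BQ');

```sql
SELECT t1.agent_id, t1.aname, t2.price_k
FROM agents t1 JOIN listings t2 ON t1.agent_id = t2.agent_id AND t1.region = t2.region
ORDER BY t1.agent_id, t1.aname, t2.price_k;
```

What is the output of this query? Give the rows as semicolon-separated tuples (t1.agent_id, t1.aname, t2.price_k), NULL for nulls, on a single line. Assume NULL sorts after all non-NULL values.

(2, NULL, NULL); (2, NULL, NULL); (2, NULL, NULL)

INNER JOIN keeps only pairs where the ON condition holds.
Matching on t1.agent_id = t2.agent_id AND t1.region = t2.region. A NULL in a compared column never satisfies the condition.
Matched pairs: 3.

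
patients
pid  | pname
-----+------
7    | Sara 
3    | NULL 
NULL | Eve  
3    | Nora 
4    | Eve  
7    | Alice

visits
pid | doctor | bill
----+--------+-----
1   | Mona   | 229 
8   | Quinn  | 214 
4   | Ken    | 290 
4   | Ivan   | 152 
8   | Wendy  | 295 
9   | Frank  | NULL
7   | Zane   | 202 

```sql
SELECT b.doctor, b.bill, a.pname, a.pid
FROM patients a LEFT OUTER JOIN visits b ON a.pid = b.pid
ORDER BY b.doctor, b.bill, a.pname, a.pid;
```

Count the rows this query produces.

7

LEFT JOIN keeps every row from `patients`; unmatched rows get NULL for `visits`'s columns.
Matching on a.pid = b.pid. A NULL in a compared column never satisfies the condition.
Matched pairs: 4; unmatched a rows kept: 3.
Total: 4 matched + 3 padded = 7 rows.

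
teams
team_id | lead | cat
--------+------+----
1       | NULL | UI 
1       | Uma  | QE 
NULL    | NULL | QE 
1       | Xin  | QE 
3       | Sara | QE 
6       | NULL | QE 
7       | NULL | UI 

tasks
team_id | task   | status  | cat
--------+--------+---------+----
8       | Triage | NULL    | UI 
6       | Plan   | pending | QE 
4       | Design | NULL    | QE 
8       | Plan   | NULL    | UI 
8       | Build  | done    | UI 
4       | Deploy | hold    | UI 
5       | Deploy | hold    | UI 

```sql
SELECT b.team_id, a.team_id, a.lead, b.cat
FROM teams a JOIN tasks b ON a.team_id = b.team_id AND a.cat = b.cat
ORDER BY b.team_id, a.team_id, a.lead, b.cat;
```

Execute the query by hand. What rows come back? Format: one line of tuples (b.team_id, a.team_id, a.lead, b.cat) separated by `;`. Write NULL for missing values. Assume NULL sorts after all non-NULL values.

INNER JOIN keeps only pairs where the ON condition holds.
Matching on a.team_id = b.team_id AND a.cat = b.cat. A NULL in a compared column never satisfies the condition.
- team_id=1, cat=UI: no matching b row, dropped.
- team_id=1, cat=QE: no matching b row, dropped.
- team_id=NULL, cat=QE: no matching b row, dropped.
- team_id=1, cat=QE: no matching b row, dropped.
- team_id=3, cat=QE: no matching b row, dropped.
- team_id=6, cat=QE: 1 matching b row(s), so 1 row(s) emitted.
- team_id=7, cat=UI: no matching b row, dropped.
After projecting and ordering:
b.team_id | a.team_id | a.lead | b.cat
6 | 6 | NULL | QE

(6, 6, NULL, QE)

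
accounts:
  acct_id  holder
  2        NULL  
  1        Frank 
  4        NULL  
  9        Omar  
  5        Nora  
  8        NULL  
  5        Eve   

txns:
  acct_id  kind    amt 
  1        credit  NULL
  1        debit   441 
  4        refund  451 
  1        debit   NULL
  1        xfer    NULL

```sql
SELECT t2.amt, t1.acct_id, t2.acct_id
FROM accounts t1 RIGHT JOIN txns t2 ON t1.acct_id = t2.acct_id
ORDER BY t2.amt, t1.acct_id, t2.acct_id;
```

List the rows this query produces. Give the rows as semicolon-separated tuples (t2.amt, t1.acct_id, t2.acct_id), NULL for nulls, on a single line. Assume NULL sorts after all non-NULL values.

(441, 1, 1); (451, 4, 4); (NULL, 1, 1); (NULL, 1, 1); (NULL, 1, 1)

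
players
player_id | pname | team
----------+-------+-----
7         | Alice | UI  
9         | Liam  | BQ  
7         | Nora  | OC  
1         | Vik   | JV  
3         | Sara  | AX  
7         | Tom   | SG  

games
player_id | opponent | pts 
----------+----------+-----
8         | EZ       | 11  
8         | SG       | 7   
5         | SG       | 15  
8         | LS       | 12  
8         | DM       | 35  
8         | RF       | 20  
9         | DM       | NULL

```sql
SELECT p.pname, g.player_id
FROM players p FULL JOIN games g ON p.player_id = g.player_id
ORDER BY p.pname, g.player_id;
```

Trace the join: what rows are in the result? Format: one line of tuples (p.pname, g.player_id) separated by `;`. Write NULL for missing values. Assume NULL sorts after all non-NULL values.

(Alice, NULL); (Liam, 9); (Nora, NULL); (Sara, NULL); (Tom, NULL); (Vik, NULL); (NULL, 5); (NULL, 8); (NULL, 8); (NULL, 8); (NULL, 8); (NULL, 8)

FULL OUTER JOIN keeps every row from both sides; unmatched rows get NULL for the other side's columns.
Matching on p.player_id = g.player_id.
- player_id=7: no g row matches, row kept with g columns NULL.
- player_id=9: 1 matching g row(s), so 1 row(s) emitted.
- player_id=7: no g row matches, row kept with g columns NULL.
- player_id=1: no g row matches, row kept with g columns NULL.
- player_id=3: no g row matches, row kept with g columns NULL.
- player_id=7: no g row matches, row kept with g columns NULL.
- 6 g row(s) had no p match → kept, p columns NULL.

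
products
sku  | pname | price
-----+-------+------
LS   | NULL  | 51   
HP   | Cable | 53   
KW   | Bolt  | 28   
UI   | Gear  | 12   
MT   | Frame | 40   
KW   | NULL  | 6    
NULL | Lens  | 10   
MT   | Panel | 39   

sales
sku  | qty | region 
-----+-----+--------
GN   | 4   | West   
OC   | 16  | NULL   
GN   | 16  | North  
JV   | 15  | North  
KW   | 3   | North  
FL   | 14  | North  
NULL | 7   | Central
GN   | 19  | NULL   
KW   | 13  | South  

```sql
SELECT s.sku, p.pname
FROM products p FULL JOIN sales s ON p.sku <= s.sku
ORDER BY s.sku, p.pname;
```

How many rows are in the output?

20

FULL OUTER JOIN keeps every row from both sides; unmatched rows get NULL for the other side's columns.
Matching on p.sku <= s.sku. A NULL in a compared column never satisfies the condition.
- sku=LS: 1 matching s row(s), so 1 row(s) emitted.
- sku=HP: 4 matching s row(s), so 4 row(s) emitted.
- sku=KW: 3 matching s row(s), so 3 row(s) emitted.
- sku=UI: no s row matches, row kept with s columns NULL.
- sku=MT: 1 matching s row(s), so 1 row(s) emitted.
- sku=KW: 3 matching s row(s), so 3 row(s) emitted.
- sku=NULL: no s row matches, row kept with s columns NULL.
- sku=MT: 1 matching s row(s), so 1 row(s) emitted.
- plus 5 unmatched s row(s), each kept with NULL p columns.
Total: 13 matched + 7 padded = 20 rows.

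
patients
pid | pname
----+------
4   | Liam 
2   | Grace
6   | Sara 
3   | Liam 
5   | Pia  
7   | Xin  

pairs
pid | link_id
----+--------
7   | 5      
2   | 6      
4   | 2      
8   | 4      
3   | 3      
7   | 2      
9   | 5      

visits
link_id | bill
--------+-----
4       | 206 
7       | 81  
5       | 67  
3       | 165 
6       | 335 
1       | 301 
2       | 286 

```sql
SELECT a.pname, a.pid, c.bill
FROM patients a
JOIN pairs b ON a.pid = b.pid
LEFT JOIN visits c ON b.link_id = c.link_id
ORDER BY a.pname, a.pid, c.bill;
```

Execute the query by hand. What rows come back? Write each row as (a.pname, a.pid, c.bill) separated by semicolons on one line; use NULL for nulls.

Joins associate left-to-right: patients INNER JOIN pairs on pid gives 5 intermediate row(s).
Then LEFT JOIN `visits c` on link_id: each of those 5 rows is kept; rows whose b.link_id has no match in c get NULL for c's columns.

(Grace, 2, 335); (Liam, 3, 165); (Liam, 4, 286); (Xin, 7, 67); (Xin, 7, 286)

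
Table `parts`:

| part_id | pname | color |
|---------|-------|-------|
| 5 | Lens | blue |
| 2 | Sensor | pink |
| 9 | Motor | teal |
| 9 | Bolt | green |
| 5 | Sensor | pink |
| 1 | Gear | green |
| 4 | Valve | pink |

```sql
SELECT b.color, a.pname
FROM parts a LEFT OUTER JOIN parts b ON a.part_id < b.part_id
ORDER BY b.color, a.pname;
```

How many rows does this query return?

LEFT JOIN keeps every row from `parts a`; unmatched rows get NULL for `parts b`'s columns.
Matching on a.part_id < b.part_id.
- part_id=5: 2 matching b row(s), so 2 row(s) emitted.
- part_id=2: 5 matching b row(s), so 5 row(s) emitted.
- part_id=9: no b row matches, row kept with b columns NULL.
- part_id=9: no b row matches, row kept with b columns NULL.
- part_id=5: 2 matching b row(s), so 2 row(s) emitted.
- part_id=1: 6 matching b row(s), so 6 row(s) emitted.
- part_id=4: 4 matching b row(s), so 4 row(s) emitted.
Total: 19 matched + 2 padded = 21 rows.

21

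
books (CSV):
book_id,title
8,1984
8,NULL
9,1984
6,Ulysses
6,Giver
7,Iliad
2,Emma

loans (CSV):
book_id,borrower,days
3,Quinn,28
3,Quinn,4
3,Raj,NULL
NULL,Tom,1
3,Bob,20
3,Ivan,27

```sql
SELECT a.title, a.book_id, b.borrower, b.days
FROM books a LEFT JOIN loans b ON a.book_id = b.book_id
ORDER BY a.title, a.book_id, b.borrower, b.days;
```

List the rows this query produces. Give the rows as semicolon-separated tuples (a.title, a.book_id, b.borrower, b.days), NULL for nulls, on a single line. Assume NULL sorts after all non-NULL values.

(1984, 8, NULL, NULL); (1984, 9, NULL, NULL); (Emma, 2, NULL, NULL); (Giver, 6, NULL, NULL); (Iliad, 7, NULL, NULL); (Ulysses, 6, NULL, NULL); (NULL, 8, NULL, NULL)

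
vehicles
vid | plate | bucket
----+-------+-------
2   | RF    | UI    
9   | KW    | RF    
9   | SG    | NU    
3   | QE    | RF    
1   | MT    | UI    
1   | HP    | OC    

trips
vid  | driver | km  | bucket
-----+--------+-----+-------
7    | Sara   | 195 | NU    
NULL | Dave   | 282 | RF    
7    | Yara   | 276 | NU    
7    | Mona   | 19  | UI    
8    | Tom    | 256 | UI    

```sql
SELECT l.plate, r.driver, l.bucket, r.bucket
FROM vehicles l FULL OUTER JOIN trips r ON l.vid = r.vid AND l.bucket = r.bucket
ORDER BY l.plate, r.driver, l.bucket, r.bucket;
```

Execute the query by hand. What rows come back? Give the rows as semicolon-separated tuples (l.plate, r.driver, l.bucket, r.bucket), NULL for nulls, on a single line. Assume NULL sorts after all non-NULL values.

(HP, NULL, OC, NULL); (KW, NULL, RF, NULL); (MT, NULL, UI, NULL); (QE, NULL, RF, NULL); (RF, NULL, UI, NULL); (SG, NULL, NU, NULL); (NULL, Dave, NULL, RF); (NULL, Mona, NULL, UI); (NULL, Sara, NULL, NU); (NULL, Tom, NULL, UI); (NULL, Yara, NULL, NU)

FULL OUTER JOIN keeps every row from both sides; unmatched rows get NULL for the other side's columns.
Matching on l.vid = r.vid AND l.bucket = r.bucket. A NULL in a compared column never satisfies the condition.
- l row (vid=2, bucket=UI): no match → kept, r columns NULL.
- l row (vid=9, bucket=RF): no match → kept, r columns NULL.
- l row (vid=9, bucket=NU): no match → kept, r columns NULL.
- l row (vid=3, bucket=RF): no match → kept, r columns NULL.
- l row (vid=1, bucket=UI): no match → kept, r columns NULL.
- l row (vid=1, bucket=OC): no match → kept, r columns NULL.
- plus 5 unmatched r row(s), each kept with NULL l columns.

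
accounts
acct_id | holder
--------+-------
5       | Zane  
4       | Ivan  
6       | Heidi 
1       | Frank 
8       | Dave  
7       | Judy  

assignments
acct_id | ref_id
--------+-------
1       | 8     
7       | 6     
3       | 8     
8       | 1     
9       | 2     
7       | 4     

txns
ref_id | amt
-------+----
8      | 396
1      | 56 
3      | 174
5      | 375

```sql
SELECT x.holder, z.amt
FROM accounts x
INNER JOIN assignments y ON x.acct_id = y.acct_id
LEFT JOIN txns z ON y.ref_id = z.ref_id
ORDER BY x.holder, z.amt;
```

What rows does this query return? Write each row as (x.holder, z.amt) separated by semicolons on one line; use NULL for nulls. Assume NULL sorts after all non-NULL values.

Joins associate left-to-right: accounts INNER JOIN assignments on acct_id gives 4 intermediate row(s).
Then LEFT JOIN `txns z` on ref_id: each of those 4 rows is kept; rows whose y.ref_id has no match in z get NULL for z's columns.

(Dave, 56); (Frank, 396); (Judy, NULL); (Judy, NULL)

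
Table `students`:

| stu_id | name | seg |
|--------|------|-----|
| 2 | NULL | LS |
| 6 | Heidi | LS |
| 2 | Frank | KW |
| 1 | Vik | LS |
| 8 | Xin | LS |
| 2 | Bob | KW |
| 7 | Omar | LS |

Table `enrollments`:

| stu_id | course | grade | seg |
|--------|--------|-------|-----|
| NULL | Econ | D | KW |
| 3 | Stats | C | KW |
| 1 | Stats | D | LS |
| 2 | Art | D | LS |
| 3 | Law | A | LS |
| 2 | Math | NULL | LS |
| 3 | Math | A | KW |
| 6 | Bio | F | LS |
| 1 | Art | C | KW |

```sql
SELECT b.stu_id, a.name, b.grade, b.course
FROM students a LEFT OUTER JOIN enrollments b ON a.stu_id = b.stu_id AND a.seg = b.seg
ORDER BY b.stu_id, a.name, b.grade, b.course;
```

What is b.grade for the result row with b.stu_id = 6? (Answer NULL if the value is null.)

LEFT JOIN keeps every row from `students`; unmatched rows get NULL for `enrollments`'s columns.
Matching on a.stu_id = b.stu_id AND a.seg = b.seg. A NULL in a compared column never satisfies the condition.
- a (stu_id=2, seg=LS) pairs with 2 row(s) of b.
- a (stu_id=6, seg=LS) pairs with 1 row(s) of b.
- a (stu_id=2, seg=KW) has no partner → padded with NULL.
- a (stu_id=1, seg=LS) pairs with 1 row(s) of b.
- a (stu_id=8, seg=LS) has no partner → padded with NULL.
- a (stu_id=2, seg=KW) has no partner → padded with NULL.
- a (stu_id=7, seg=LS) has no partner → padded with NULL.

F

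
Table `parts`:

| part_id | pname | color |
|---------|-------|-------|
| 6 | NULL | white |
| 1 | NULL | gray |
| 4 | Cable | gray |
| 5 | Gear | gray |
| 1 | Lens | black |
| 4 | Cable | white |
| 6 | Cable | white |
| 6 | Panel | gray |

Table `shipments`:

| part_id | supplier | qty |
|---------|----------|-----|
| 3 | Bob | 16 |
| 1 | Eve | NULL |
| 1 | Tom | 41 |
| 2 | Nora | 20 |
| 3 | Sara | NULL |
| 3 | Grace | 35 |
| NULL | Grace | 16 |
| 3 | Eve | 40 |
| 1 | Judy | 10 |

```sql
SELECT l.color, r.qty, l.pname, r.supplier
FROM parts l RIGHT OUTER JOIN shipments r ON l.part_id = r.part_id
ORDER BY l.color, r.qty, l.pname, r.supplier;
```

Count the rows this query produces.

12

RIGHT JOIN keeps every row from `shipments`; unmatched rows get NULL for `parts`'s columns.
Matching on l.part_id = r.part_id. A NULL in a compared column never satisfies the condition.
- l row (part_id=6): no match.
- l row (part_id=1): matches 3 r row(s) → 3 output row(s).
- l row (part_id=4): no match.
- l row (part_id=5): no match.
- l row (part_id=1): matches 3 r row(s) → 3 output row(s).
- l row (part_id=4): no match.
- l row (part_id=6): no match.
- l row (part_id=6): no match.
- 6 row(s) from r found no l partner → padded with NULL.
Total: 6 matched + 6 padded = 12 rows.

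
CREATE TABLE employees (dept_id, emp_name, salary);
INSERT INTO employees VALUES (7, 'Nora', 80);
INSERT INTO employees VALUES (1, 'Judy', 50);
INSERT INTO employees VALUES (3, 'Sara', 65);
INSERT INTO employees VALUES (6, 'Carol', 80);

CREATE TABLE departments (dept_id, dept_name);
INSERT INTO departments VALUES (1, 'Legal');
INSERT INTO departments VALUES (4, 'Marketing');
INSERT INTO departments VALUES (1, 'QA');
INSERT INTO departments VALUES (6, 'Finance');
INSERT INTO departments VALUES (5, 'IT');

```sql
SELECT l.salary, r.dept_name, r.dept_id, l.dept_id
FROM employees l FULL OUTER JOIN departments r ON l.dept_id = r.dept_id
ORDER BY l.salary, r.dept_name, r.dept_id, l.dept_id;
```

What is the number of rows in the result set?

7

FULL OUTER JOIN keeps every row from both sides; unmatched rows get NULL for the other side's columns.
Matching on l.dept_id = r.dept_id.
- l[0] dept_id=7 → no match; kept with NULLs on the r side.
- l[1] dept_id=1 → 2 match(es) in r → 2 row(s).
- l[2] dept_id=3 → no match; kept with NULLs on the r side.
- l[3] dept_id=6 → 1 match(es) in r → 1 row(s).
- 2 r row(s) had no l match → kept, l columns NULL.
Total: 3 matched + 4 padded = 7 rows.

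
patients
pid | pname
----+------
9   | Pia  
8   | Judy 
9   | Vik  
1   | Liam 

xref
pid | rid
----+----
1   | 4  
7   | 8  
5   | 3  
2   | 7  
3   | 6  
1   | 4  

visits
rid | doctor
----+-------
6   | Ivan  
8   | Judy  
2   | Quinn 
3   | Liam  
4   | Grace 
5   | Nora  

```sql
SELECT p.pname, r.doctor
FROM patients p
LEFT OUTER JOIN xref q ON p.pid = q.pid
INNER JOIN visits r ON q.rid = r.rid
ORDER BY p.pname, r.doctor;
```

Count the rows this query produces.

Joins associate left-to-right: patients LEFT JOIN xref on pid gives 5 intermediate row(s).
Then INNER JOIN `visits r` on rid: keep only rows whose q.rid appears in r.
Result: 2 row(s).

2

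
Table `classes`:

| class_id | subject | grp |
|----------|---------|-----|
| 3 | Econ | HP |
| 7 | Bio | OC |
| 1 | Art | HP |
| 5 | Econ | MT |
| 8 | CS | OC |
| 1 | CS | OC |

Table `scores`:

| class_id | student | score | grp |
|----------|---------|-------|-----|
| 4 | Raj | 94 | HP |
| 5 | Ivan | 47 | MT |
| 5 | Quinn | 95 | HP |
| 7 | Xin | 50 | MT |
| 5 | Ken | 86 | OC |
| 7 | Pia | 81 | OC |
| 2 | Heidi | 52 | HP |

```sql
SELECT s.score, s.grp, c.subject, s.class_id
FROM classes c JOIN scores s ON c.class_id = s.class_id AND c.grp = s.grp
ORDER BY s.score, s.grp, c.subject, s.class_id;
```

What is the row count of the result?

INNER JOIN keeps only pairs where the ON condition holds.
Matching on c.class_id = s.class_id AND c.grp = s.grp.
- c (class_id=3, grp=HP) has no partner → excluded.
- c (class_id=7, grp=OC) pairs with 1 row(s) of s.
- c (class_id=1, grp=HP) has no partner → excluded.
- c (class_id=5, grp=MT) pairs with 1 row(s) of s.
- c (class_id=8, grp=OC) has no partner → excluded.
- c (class_id=1, grp=OC) has no partner → excluded.
Total: 2 rows.

2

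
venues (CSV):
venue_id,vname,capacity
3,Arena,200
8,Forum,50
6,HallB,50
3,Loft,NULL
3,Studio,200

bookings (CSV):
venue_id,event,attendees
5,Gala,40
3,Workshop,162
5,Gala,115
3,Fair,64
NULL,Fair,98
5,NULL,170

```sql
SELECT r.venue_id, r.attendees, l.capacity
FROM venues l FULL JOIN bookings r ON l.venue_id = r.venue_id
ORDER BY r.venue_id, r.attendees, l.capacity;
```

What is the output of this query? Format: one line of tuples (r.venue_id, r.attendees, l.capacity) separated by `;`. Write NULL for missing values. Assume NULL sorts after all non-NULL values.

FULL OUTER JOIN keeps every row from both sides; unmatched rows get NULL for the other side's columns.
Matching on l.venue_id = r.venue_id. A NULL in a compared column never satisfies the condition.
- venue_id=3: 2 matching r row(s), so 2 row(s) emitted.
- venue_id=8: no r row matches, row kept with r columns NULL.
- venue_id=6: no r row matches, row kept with r columns NULL.
- venue_id=3: 2 matching r row(s), so 2 row(s) emitted.
- venue_id=3: 2 matching r row(s), so 2 row(s) emitted.
- 4 row(s) from r found no l partner → padded with NULL.

(3, 64, 200); (3, 64, 200); (3, 64, NULL); (3, 162, 200); (3, 162, 200); (3, 162, NULL); (5, 40, NULL); (5, 115, NULL); (5, 170, NULL); (NULL, 98, NULL); (NULL, NULL, 50); (NULL, NULL, 50)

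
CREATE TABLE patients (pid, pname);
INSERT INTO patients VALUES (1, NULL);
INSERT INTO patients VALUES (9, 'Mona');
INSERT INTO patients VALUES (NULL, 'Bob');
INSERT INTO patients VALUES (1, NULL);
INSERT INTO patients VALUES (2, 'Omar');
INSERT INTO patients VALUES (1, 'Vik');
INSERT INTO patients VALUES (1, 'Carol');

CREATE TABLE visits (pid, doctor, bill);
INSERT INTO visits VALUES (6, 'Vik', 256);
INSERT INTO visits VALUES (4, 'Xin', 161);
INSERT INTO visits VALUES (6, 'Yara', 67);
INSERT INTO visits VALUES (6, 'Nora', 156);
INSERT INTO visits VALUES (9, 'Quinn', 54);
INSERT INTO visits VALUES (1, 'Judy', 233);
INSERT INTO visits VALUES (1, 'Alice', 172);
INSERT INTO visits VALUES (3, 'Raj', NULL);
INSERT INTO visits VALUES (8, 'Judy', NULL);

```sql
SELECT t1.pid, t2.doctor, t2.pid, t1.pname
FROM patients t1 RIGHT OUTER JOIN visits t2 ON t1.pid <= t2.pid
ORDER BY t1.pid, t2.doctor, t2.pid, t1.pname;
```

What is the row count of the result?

44

RIGHT JOIN keeps every row from `visits`; unmatched rows get NULL for `patients`'s columns.
Matching on t1.pid <= t2.pid. A NULL in a compared column never satisfies the condition.
- t1[0] pid=1 → 9 match(es) in t2 → 9 row(s).
- t1[1] pid=9 → 1 match(es) in t2 → 1 row(s).
- t1[2] pid=NULL → no match.
- t1[3] pid=1 → 9 match(es) in t2 → 9 row(s).
- t1[4] pid=2 → 7 match(es) in t2 → 7 row(s).
- t1[5] pid=1 → 9 match(es) in t2 → 9 row(s).
- t1[6] pid=1 → 9 match(es) in t2 → 9 row(s).
- every t2 row matched at least one t1 row.
Total: 44 rows.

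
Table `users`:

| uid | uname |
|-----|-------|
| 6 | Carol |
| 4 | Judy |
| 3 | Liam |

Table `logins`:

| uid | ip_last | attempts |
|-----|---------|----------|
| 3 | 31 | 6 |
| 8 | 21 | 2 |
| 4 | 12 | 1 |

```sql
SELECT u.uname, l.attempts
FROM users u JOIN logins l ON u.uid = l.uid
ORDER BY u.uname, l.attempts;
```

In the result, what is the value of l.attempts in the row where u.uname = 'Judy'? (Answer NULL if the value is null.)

1

INNER JOIN keeps only pairs where the ON condition holds.
Matching on u.uid = l.uid.
- u (uid=6) has no partner → excluded.
- u (uid=4) pairs with 1 row(s) of l.
- u (uid=3) pairs with 1 row(s) of l.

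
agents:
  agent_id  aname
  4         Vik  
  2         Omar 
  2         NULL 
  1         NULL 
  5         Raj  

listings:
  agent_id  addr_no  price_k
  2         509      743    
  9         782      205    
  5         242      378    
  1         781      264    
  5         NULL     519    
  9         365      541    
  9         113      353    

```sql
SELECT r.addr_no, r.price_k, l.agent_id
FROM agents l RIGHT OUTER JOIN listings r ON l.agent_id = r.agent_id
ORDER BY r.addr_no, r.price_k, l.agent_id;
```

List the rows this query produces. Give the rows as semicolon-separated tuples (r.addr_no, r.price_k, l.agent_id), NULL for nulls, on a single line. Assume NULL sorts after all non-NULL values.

RIGHT JOIN keeps every row from `listings`; unmatched rows get NULL for `agents`'s columns.
Matching on l.agent_id = r.agent_id.
Matched pairs: 5; unmatched r rows kept: 3.

(113, 353, NULL); (242, 378, 5); (365, 541, NULL); (509, 743, 2); (509, 743, 2); (781, 264, 1); (782, 205, NULL); (NULL, 519, 5)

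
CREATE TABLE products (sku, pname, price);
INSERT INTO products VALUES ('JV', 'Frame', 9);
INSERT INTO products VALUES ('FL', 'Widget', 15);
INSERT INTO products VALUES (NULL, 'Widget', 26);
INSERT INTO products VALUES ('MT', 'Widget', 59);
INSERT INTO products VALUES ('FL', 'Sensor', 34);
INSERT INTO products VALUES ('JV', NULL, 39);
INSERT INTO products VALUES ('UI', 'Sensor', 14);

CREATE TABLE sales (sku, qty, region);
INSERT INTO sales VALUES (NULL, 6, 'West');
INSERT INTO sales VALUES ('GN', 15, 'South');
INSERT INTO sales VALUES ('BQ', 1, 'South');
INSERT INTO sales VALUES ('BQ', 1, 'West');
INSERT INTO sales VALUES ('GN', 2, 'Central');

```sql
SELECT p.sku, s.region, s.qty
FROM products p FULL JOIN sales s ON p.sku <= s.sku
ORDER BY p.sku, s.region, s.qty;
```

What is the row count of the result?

FULL OUTER JOIN keeps every row from both sides; unmatched rows get NULL for the other side's columns.
Matching on p.sku <= s.sku. A NULL in a compared column never satisfies the condition.
- p[0] sku=JV → no match; kept with NULLs on the s side.
- p[1] sku=FL → 2 match(es) in s → 2 row(s).
- p[2] sku=NULL → no match; kept with NULLs on the s side.
- p[3] sku=MT → no match; kept with NULLs on the s side.
- p[4] sku=FL → 2 match(es) in s → 2 row(s).
- p[5] sku=JV → no match; kept with NULLs on the s side.
- p[6] sku=UI → no match; kept with NULLs on the s side.
- plus 3 unmatched s row(s), each kept with NULL p columns.
Total: 4 matched + 8 padded = 12 rows.

12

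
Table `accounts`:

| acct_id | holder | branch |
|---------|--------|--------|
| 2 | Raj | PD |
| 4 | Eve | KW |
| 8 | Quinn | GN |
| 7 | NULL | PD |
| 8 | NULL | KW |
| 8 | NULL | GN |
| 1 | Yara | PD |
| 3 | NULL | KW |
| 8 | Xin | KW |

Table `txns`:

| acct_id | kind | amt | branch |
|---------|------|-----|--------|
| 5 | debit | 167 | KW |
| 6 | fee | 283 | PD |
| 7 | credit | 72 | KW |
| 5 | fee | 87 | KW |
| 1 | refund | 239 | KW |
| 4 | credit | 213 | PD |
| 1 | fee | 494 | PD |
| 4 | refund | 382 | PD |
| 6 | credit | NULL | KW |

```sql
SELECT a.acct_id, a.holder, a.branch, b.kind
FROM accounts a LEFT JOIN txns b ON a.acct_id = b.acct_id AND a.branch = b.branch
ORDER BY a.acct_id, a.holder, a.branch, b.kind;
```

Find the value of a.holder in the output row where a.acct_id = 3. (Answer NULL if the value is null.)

LEFT JOIN keeps every row from `accounts`; unmatched rows get NULL for `txns`'s columns.
Matching on a.acct_id = b.acct_id AND a.branch = b.branch.
- a row (acct_id=2, branch=PD): no match → kept, b columns NULL.
- a row (acct_id=4, branch=KW): no match → kept, b columns NULL.
- a row (acct_id=8, branch=GN): no match → kept, b columns NULL.
- a row (acct_id=7, branch=PD): no match → kept, b columns NULL.
- a row (acct_id=8, branch=KW): no match → kept, b columns NULL.
- a row (acct_id=8, branch=GN): no match → kept, b columns NULL.
- a row (acct_id=1, branch=PD): matches 1 b row(s) → 1 output row(s).
- a row (acct_id=3, branch=KW): no match → kept, b columns NULL.
- a row (acct_id=8, branch=KW): no match → kept, b columns NULL.

NULL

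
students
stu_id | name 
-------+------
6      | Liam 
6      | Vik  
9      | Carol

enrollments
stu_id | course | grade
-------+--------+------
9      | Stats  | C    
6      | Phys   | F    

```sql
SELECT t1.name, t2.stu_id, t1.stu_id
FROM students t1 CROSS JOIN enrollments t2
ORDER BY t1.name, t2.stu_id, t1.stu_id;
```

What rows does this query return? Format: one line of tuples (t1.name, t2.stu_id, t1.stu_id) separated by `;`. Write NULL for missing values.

(Carol, 6, 9); (Carol, 9, 9); (Liam, 6, 6); (Liam, 9, 6); (Vik, 6, 6); (Vik, 9, 6)

CROSS JOIN pairs every row of `students` with every row of `enrollments`: 3 × 2 = 6 rows.
After projecting and ordering:
t1.name | t2.stu_id | t1.stu_id
Carol | 6 | 9
Carol | 9 | 9
Liam | 6 | 6
Liam | 9 | 6
Vik | 6 | 6
Vik | 9 | 6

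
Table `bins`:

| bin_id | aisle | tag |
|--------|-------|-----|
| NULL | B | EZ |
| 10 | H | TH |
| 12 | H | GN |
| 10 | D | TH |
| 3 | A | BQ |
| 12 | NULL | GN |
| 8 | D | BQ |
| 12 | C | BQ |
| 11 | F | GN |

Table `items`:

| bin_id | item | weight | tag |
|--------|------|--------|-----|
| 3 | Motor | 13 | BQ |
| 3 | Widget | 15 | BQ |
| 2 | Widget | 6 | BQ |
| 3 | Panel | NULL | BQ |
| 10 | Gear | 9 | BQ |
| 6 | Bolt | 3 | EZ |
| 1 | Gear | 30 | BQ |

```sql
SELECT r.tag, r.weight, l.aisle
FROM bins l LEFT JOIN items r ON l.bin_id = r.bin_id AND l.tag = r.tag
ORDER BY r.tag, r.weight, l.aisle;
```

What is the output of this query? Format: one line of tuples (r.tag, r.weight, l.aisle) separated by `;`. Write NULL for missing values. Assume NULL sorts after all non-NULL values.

LEFT JOIN keeps every row from `bins`; unmatched rows get NULL for `items`'s columns.
Matching on l.bin_id = r.bin_id AND l.tag = r.tag. A NULL in a compared column never satisfies the condition.
- l row (bin_id=NULL, tag=EZ): no match → kept, r columns NULL.
- l row (bin_id=10, tag=TH): no match → kept, r columns NULL.
- l row (bin_id=12, tag=GN): no match → kept, r columns NULL.
- l row (bin_id=10, tag=TH): no match → kept, r columns NULL.
- l row (bin_id=3, tag=BQ): matches 3 r row(s) → 3 output row(s).
- l row (bin_id=12, tag=GN): no match → kept, r columns NULL.
- l row (bin_id=8, tag=BQ): no match → kept, r columns NULL.
- l row (bin_id=12, tag=BQ): no match → kept, r columns NULL.
- l row (bin_id=11, tag=GN): no match → kept, r columns NULL.

(BQ, 13, A); (BQ, 15, A); (BQ, NULL, A); (NULL, NULL, B); (NULL, NULL, C); (NULL, NULL, D); (NULL, NULL, D); (NULL, NULL, F); (NULL, NULL, H); (NULL, NULL, H); (NULL, NULL, NULL)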